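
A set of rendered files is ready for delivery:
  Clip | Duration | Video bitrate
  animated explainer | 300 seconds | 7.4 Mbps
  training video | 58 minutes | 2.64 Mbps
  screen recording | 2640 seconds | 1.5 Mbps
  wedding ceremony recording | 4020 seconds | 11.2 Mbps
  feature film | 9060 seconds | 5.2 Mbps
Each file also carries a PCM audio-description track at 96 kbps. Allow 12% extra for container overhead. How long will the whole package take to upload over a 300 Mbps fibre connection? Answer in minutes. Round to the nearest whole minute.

Audio: 96 kbps = 0.096 Mbps.
animated explainer: 7.496 Mbps × 300 s × 1.12 = 2518.7 Mb
training video: 2.736 Mbps × 3480 s × 1.12 = 10663.8 Mb
screen recording: 1.596 Mbps × 2640 s × 1.12 = 4719.1 Mb
wedding ceremony recording: 11.296 Mbps × 4020 s × 1.12 = 50859.1 Mb
feature film: 5.296 Mbps × 9060 s × 1.12 = 53739.6 Mb
Total: 122500.2 Mb = 15312.5 MB.
At 300 Mbps: 122500.2 / 300 = 408 s ≈ 6.81 minutes.

7 minutes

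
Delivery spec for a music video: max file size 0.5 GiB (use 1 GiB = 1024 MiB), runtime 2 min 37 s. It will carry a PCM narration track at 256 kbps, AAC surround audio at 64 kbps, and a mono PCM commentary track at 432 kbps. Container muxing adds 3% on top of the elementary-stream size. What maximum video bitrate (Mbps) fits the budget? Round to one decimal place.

25.8 Mbps

Budget: 0.5 GiB = 4295.0 Mb.
Stream payload after overhead: 4295.0 / 1.03 = 4169.9 Mb.
2 min 37 s = 157 s
Total bitrate budget: 4169.9 Mb / 157 s = 26.560 Mbps.
Audio total: 256 + 64 + 432 = 752 kbps = 0.752 Mbps.
Video: 26.560 − 0.752 = 25.808 Mbps.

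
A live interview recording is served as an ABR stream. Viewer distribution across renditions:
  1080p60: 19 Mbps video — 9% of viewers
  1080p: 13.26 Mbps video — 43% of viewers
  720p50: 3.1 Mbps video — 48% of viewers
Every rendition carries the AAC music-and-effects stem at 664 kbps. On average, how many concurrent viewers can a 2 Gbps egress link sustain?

Audio: 664 kbps = 0.664 Mbps.
Average per-viewer bitrate: 0.09×19.664 + 0.43×13.924 + 0.48×3.764 = 9.564 Mbps.
2 Gbps = 2,000 Mbps; 2,000 / 9.564 = 209.12 → 209.

209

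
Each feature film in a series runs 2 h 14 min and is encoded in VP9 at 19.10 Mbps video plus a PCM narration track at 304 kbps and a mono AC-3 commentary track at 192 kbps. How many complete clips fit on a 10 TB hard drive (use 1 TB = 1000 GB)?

507

2 h 14 min = 134 min = 8040 s
Audio total: 304 + 192 = 496 kbps = 0.496 Mbps.
Total bitrate: 19.596 Mbps.
Per item: 19.596 Mbps × 8040 s = 157,552 Mb = 19,694 MB.
Capacity: 10 TB = 80,000,000 Mb; 507.77 items → 507 complete.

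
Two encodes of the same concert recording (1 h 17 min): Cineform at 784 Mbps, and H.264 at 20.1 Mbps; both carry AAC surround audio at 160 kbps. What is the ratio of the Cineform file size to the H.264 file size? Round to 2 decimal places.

38.70

1 h 17 min = 77 min = 4620 s
Audio: 160 kbps = 0.160 Mbps.
Cineform: 784.160 Mbps × 4620 s = 3622819.2 Mb = 421.752 GiB.
H.264: 20.260 Mbps × 4620 s = 93601.2 Mb = 10.897 GiB.
Ratio: 421.752 / 10.897 = 38.705.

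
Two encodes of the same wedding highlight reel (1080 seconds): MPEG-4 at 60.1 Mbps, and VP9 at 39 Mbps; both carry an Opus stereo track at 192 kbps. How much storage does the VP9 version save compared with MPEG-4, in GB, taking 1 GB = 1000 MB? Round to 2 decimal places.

2.85 GB

Audio: 192 kbps = 0.192 Mbps.
MPEG-4: 60.292 Mbps × 1080 s = 65115.4 Mb = 8.139 GB.
VP9: 39.192 Mbps × 1080 s = 42327.4 Mb = 5.291 GB.
Saving: 8.139 − 5.291 = 2.849 GB.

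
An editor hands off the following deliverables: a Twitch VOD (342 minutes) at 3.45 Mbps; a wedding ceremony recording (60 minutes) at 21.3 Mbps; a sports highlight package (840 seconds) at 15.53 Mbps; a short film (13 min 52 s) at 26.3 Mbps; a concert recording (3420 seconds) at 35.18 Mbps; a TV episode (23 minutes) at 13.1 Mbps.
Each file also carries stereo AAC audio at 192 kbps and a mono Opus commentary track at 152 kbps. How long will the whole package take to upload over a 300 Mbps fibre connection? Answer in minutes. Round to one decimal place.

Audio total: 192 + 152 = 344 kbps = 0.344 Mbps.
Twitch VOD: 3.794 Mbps × 20520 s = 77852.9 Mb
wedding ceremony recording: 21.644 Mbps × 3600 s = 77918.4 Mb
sports highlight package: 15.874 Mbps × 840 s = 13334.2 Mb
short film: 26.644 Mbps × 832 s = 22167.8 Mb
concert recording: 35.524 Mbps × 3420 s = 121492.1 Mb
TV episode: 13.444 Mbps × 1380 s = 18552.7 Mb
Total: 331318.0 Mb = 41414.8 MB.
At 300 Mbps: 331318.0 / 300 = 1104 s ≈ 18.4 minutes.

18.4 minutes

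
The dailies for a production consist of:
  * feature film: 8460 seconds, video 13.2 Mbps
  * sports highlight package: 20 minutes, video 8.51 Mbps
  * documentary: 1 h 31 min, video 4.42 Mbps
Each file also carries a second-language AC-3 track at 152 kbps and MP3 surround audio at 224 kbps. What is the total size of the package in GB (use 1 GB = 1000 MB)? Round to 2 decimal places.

Audio total: 152 + 224 = 376 kbps = 0.376 Mbps.
feature film: 13.576 Mbps × 8460 s = 114853.0 Mb
sports highlight package: 8.886 Mbps × 1200 s = 10663.2 Mb
documentary: 4.796 Mbps × 5460 s = 26186.2 Mb
Total: 151702.3 Mb = 18962.8 MB.
= 18.96 GB.

18.96 GB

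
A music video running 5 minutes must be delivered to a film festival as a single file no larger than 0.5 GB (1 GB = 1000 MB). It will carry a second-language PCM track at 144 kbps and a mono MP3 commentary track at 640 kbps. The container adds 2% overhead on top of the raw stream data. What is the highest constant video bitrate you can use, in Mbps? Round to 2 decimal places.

12.29 Mbps

Budget: 0.5 GB = 4000.0 Mb.
Stream payload after overhead: 4000.0 / 1.02 = 3921.6 Mb.
5 min = 300 s
Total bitrate budget: 3921.6 Mb / 300 s = 13.072 Mbps.
Audio total: 144 + 640 = 784 kbps = 0.784 Mbps.
Video: 13.072 − 0.784 = 12.288 Mbps.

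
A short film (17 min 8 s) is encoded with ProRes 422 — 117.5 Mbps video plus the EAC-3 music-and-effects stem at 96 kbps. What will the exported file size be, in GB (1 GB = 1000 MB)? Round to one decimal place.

17 min 8 s = 1028 s
Audio: 96 kbps = 0.096 Mbps.
Total bitrate: 117.5 + 0.096 = 117.596 Mbps.
Stream data: 117.596 Mbps × 1028 s = 120888.7 Mb.
120,889 Mb ÷ 8 = 15,111 MB → 15.11 GB.

15.1 GB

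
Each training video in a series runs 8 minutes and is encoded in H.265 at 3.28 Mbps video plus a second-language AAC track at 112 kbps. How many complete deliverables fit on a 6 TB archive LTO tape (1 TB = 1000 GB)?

29481

8 min = 480 s
Audio: 112 kbps = 0.112 Mbps.
Total bitrate: 3.392 Mbps.
Per item: 3.392 Mbps × 480 s = 1,628 Mb = 203.5 MB.
Capacity: 6 TB = 48,000,000 Mb; 29481.13 items → 29481 complete.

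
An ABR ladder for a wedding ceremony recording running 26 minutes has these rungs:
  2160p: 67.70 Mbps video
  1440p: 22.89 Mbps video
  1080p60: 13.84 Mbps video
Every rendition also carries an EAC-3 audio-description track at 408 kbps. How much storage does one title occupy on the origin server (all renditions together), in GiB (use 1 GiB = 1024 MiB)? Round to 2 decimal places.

19.19 GiB

26 min = 1560 s
Audio: 408 kbps = 0.408 Mbps.
Sum of rendition bitrates: (67.70+0.408) + (22.89+0.408) + (13.84+0.408) = 105.654 Mbps.
× 1560 s = 164,820 Mb = 20,603 MB = 19.19 GiB.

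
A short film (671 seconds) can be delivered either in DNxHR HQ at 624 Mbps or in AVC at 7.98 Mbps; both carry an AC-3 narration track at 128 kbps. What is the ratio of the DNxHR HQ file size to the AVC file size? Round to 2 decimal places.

Audio: 128 kbps = 0.128 Mbps.
DNxHR HQ: 624.128 Mbps × 671 s = 418789.9 Mb = 48.754 GiB.
AVC: 8.108 Mbps × 671 s = 5440.5 Mb = 0.633 GiB.
Ratio: 48.754 / 0.633 = 76.977.

76.98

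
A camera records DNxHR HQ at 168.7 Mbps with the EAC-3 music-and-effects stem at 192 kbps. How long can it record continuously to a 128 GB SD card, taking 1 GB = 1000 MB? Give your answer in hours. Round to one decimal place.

Audio: 192 kbps = 0.192 Mbps.
Total bitrate: 168.7 + 0.192 = 168.892 Mbps.
Capacity: 128 GB = 1,024,000 Mb.
Recording time: 1,024,000 / 168.892 = 6,063 s ≈ 1.68 hours.

1.7 hours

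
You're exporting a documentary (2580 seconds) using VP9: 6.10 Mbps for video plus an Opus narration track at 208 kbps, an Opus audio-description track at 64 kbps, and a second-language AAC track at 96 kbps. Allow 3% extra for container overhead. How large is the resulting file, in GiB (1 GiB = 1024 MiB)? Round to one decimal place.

2.0 GiB

Audio total: 208 + 64 + 96 = 368 kbps = 0.368 Mbps.
Total bitrate: 6.10 + 0.368 = 6.468 Mbps.
Stream data: 6.468 Mbps × 2580 s = 16687.4 Mb.
With 3% container overhead: ×1.03.
17,188 Mb = 2,148,507,900 bytes ÷ 1,073,741,824 = 2.001 GiB.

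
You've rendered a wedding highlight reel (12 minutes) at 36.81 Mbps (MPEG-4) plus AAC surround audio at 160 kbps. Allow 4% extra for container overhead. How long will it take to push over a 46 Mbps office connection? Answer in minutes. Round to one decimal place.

12 min = 720 s
Audio: 160 kbps = 0.160 Mbps.
Total bitrate: 36.970 Mbps.
File: 36.970 Mbps × 720 s = 26618.4 Mb.
With 4% container overhead: ×1.04. → 27683.1 Mb.
At 46 Mbps: 27683.1 / 46 = 601.8 s ≈ 10 minutes.

10.0 minutes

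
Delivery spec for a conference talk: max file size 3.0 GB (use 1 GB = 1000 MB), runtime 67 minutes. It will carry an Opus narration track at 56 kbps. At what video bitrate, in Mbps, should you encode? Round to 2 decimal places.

Budget: 3.0 GB = 24000.0 Mb.
67 min = 4020 s
Total bitrate budget: 24000.0 Mb / 4020 s = 5.970 Mbps.
Audio: 56 kbps = 0.056 Mbps.
Video: 5.970 − 0.056 = 5.914 Mbps.

5.91 Mbps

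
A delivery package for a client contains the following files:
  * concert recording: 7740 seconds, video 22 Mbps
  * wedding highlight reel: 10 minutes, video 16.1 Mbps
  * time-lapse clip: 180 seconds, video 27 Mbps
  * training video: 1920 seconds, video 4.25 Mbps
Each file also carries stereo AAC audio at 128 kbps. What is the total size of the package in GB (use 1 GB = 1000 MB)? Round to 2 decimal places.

Audio: 128 kbps = 0.128 Mbps.
concert recording: 22.128 Mbps × 7740 s = 171270.7 Mb
wedding highlight reel: 16.228 Mbps × 600 s = 9736.8 Mb
time-lapse clip: 27.128 Mbps × 180 s = 4883.0 Mb
training video: 4.378 Mbps × 1920 s = 8405.8 Mb
Total: 194296.3 Mb = 24287.0 MB.
= 24.29 GB.

24.29 GB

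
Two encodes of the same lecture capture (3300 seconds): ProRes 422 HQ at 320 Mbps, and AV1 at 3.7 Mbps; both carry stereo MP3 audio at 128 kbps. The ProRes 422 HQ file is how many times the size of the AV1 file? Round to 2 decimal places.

Audio: 128 kbps = 0.128 Mbps.
ProRes 422 HQ: 320.128 Mbps × 3300 s = 1056422.4 Mb = 132.053 GB.
AV1: 3.828 Mbps × 3300 s = 12632.4 Mb = 1.579 GB.
Ratio: 132.053 / 1.579 = 83.628.

83.63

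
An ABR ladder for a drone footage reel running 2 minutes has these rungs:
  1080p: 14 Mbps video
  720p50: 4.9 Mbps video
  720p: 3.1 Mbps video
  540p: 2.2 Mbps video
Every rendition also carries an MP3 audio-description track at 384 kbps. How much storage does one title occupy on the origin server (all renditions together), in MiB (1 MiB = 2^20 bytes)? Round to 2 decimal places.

368.16 MiB

2 min = 120 s
Audio: 384 kbps = 0.384 Mbps.
Sum of rendition bitrates: (14+0.384) + (4.9+0.384) + (3.1+0.384) + (2.2+0.384) = 25.736 Mbps.
× 120 s = 3,088 Mb = 386.0 MB = 368.2 MiB.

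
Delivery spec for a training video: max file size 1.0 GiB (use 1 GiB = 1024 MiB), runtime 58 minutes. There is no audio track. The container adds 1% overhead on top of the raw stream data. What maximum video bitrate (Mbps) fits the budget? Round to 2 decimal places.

2.44 Mbps

Budget: 1.0 GiB = 8589.9 Mb.
Stream payload after overhead: 8589.9 / 1.01 = 8504.9 Mb.
58 min = 3480 s
Total bitrate budget: 8504.9 Mb / 3480 s = 2.444 Mbps.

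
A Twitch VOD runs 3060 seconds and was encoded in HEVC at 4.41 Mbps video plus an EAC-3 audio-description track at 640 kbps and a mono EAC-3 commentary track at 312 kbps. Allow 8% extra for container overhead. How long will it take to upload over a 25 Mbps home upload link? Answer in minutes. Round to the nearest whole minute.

12 minutes

Audio total: 640 + 312 = 952 kbps = 0.952 Mbps.
Total bitrate: 5.362 Mbps.
File: 5.362 Mbps × 3060 s = 16407.7 Mb.
With 8% container overhead: ×1.08. → 17720.3 Mb.
At 25 Mbps: 17720.3 / 25 = 708.8 s ≈ 11.8 minutes.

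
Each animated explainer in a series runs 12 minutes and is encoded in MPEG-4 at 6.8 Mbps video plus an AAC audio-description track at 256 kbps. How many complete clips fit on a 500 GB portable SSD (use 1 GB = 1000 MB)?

12 min = 720 s
Audio: 256 kbps = 0.256 Mbps.
Total bitrate: 7.056 Mbps.
Per item: 7.056 Mbps × 720 s = 5,080 Mb = 635.0 MB.
Capacity: 500 GB = 4,000,000 Mb; 787.35 items → 787 complete.

787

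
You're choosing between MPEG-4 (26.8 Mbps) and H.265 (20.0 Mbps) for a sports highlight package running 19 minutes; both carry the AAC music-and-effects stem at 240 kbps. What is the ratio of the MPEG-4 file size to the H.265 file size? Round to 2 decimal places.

1.34

19 min = 1140 s
Audio: 240 kbps = 0.240 Mbps.
MPEG-4: 27.040 Mbps × 1140 s = 30825.6 Mb = 3.853 GB.
H.265: 20.240 Mbps × 1140 s = 23073.6 Mb = 2.884 GB.
Ratio: 3.853 / 2.884 = 1.336.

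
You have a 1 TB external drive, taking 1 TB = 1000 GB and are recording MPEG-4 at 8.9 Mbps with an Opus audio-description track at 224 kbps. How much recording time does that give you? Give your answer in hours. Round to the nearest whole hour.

244 hours

Audio: 224 kbps = 0.224 Mbps.
Total bitrate: 8.9 + 0.224 = 9.124 Mbps.
Capacity: 1 TB = 8,000,000 Mb.
Recording time: 8,000,000 / 9.124 = 876,808 s ≈ 244 hours.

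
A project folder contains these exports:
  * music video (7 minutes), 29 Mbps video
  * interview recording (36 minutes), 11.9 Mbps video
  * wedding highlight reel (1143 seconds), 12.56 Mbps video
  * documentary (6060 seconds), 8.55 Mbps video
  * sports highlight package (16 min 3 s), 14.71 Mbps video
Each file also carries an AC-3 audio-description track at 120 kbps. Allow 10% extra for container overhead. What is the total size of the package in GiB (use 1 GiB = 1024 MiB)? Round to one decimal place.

Audio: 120 kbps = 0.120 Mbps.
music video: 29.120 Mbps × 420 s × 1.10 = 13453.4 Mb
interview recording: 12.020 Mbps × 2160 s × 1.10 = 28559.5 Mb
wedding highlight reel: 12.680 Mbps × 1143 s × 1.10 = 15942.6 Mb
documentary: 8.670 Mbps × 6060 s × 1.10 = 57794.2 Mb
sports highlight package: 14.830 Mbps × 963 s × 1.10 = 15709.4 Mb
Total: 131459.2 Mb = 16432.4 MB.
= 15.30 GiB.

15.3 GiB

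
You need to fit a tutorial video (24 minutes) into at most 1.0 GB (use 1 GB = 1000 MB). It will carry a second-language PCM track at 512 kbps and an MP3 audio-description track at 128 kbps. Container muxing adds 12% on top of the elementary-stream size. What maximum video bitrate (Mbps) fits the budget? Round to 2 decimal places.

Budget: 1.0 GB = 8000.0 Mb.
Stream payload after overhead: 8000.0 / 1.12 = 7142.9 Mb.
24 min = 1440 s
Total bitrate budget: 7142.9 Mb / 1440 s = 4.960 Mbps.
Audio total: 512 + 128 = 640 kbps = 0.640 Mbps.
Video: 4.960 − 0.640 = 4.320 Mbps.

4.32 Mbps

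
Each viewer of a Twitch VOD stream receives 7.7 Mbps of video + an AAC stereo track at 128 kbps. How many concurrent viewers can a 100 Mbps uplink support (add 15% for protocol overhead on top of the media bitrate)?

Audio: 128 kbps = 0.128 Mbps.
Per-viewer media rate: 7.828 Mbps.
On the wire with 15% overhead: 9.002 Mbps.
100 Mbps = 100.0 Mbps; 100.0 / 9.002 = 11.11 → 11 viewers.

11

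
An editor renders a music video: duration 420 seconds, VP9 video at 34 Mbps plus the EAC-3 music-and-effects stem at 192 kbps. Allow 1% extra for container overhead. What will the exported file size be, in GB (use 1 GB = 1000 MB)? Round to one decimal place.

1.8 GB

Audio: 192 kbps = 0.192 Mbps.
Total bitrate: 34 + 0.192 = 34.192 Mbps.
Stream data: 34.192 Mbps × 420 s = 14360.6 Mb.
With 1% container overhead: ×1.01.
14,504 Mb ÷ 8 = 1,813 MB → 1.813 GB.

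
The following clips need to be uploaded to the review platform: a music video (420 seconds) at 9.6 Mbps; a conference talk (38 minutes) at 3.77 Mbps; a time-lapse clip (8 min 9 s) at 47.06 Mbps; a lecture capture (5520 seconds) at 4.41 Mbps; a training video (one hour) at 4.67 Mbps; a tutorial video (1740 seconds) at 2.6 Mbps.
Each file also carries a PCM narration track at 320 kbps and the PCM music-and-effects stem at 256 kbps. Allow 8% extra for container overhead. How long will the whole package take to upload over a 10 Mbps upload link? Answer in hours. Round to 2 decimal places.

2.68 hours

Audio total: 320 + 256 = 576 kbps = 0.576 Mbps.
music video: 10.176 Mbps × 420 s × 1.08 = 4615.8 Mb
conference talk: 4.346 Mbps × 2280 s × 1.08 = 10701.6 Mb
time-lapse clip: 47.636 Mbps × 489 s × 1.08 = 25157.5 Mb
lecture capture: 4.986 Mbps × 5520 s × 1.08 = 29724.5 Mb
training video: 5.246 Mbps × 3600 s × 1.08 = 20396.4 Mb
tutorial video: 3.176 Mbps × 1740 s × 1.08 = 5968.3 Mb
Total: 96564.3 Mb = 12070.5 MB.
At 10 Mbps: 96564.3 / 10 = 9656 s ≈ 2.68 hours.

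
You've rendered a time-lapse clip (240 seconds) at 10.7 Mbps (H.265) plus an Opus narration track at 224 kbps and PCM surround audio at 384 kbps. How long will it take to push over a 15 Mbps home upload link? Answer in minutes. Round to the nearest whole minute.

3 minutes

Audio total: 224 + 384 = 608 kbps = 0.608 Mbps.
Total bitrate: 11.308 Mbps.
File: 11.308 Mbps × 240 s = 2713.9 Mb.
At 15 Mbps: 2713.9 / 15 = 180.9 s ≈ 3.02 minutes.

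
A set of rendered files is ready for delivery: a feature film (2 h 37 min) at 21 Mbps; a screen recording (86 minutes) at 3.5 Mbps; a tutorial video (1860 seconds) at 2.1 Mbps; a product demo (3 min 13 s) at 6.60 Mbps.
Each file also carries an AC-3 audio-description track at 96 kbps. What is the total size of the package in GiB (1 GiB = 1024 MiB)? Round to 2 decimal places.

25.92 GiB

Audio: 96 kbps = 0.096 Mbps.
feature film: 21.096 Mbps × 9420 s = 198724.3 Mb
screen recording: 3.596 Mbps × 5160 s = 18555.4 Mb
tutorial video: 2.196 Mbps × 1860 s = 4084.6 Mb
product demo: 6.696 Mbps × 193 s = 1292.3 Mb
Total: 222656.6 Mb = 27832.1 MB.
= 25.92 GiB.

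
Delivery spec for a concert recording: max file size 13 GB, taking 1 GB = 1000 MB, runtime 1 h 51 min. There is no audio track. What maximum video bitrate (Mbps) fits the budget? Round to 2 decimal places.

15.62 Mbps

Budget: 13 GB = 104000.0 Mb.
1 h 51 min = 111 min = 6660 s
Total bitrate budget: 104000.0 Mb / 6660 s = 15.616 Mbps.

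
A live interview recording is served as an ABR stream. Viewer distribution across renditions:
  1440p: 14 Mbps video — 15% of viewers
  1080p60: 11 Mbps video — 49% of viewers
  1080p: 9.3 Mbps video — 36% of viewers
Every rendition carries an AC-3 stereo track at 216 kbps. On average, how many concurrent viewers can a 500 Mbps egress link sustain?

Audio: 216 kbps = 0.216 Mbps.
Average per-viewer bitrate: 0.15×14.216 + 0.49×11.216 + 0.36×9.516 = 11.054 Mbps.
500 Mbps = 500.0 Mbps; 500.0 / 11.054 = 45.23 → 45.

45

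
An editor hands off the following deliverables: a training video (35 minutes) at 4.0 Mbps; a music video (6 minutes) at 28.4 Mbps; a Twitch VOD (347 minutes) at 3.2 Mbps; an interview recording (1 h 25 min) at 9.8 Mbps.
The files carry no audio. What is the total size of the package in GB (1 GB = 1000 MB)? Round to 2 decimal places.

16.90 GB

training video: 4.000 Mbps × 2100 s = 8400.0 Mb
music video: 28.400 Mbps × 360 s = 10224.0 Mb
Twitch VOD: 3.200 Mbps × 20820 s = 66624.0 Mb
interview recording: 9.800 Mbps × 5100 s = 49980.0 Mb
Total: 135228.0 Mb = 16903.5 MB.
= 16.90 GB.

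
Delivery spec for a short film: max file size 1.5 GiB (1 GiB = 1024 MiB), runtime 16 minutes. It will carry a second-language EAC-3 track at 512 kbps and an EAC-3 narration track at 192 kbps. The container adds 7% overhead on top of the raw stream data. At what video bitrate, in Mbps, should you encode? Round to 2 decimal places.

Budget: 1.5 GiB = 12884.9 Mb.
Stream payload after overhead: 12884.9 / 1.07 = 12042.0 Mb.
16 min = 960 s
Total bitrate budget: 12042.0 Mb / 960 s = 12.544 Mbps.
Audio total: 512 + 192 = 704 kbps = 0.704 Mbps.
Video: 12.544 − 0.704 = 11.840 Mbps.

11.84 Mbps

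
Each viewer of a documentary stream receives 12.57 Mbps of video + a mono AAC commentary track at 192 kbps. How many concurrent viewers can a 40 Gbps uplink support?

Audio: 192 kbps = 0.192 Mbps.
Per-viewer media rate: 12.762 Mbps.
40 Gbps = 40,000 Mbps; 40,000 / 12.762 = 3134.30 → 3134 viewers.

3134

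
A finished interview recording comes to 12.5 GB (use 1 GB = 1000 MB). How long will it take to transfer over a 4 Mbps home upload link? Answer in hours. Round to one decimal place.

6.9 hours

File: 12.5 GB = 100000.0 Mb.
At 4 Mbps: 100000.0 / 4 = 25000.0 s ≈ 6.94 hours.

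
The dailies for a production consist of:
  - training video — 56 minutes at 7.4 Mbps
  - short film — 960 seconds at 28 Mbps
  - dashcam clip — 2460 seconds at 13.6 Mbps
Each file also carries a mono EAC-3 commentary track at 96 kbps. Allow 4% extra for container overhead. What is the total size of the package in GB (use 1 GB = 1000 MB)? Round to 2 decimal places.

Audio: 96 kbps = 0.096 Mbps.
training video: 7.496 Mbps × 3360 s × 1.04 = 26194.0 Mb
short film: 28.096 Mbps × 960 s × 1.04 = 28051.0 Mb
dashcam clip: 13.696 Mbps × 2460 s × 1.04 = 35039.8 Mb
Total: 89284.9 Mb = 11160.6 MB.
= 11.16 GB.

11.16 GB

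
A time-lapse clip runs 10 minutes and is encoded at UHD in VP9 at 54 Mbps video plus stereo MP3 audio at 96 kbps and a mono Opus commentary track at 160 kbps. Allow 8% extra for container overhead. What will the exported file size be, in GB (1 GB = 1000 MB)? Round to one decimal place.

10 min = 600 s
Audio total: 96 + 160 = 256 kbps = 0.256 Mbps.
Total bitrate: 54 + 0.256 = 54.256 Mbps.
Stream data: 54.256 Mbps × 600 s = 32553.6 Mb.
With 8% container overhead: ×1.08.
35,158 Mb ÷ 8 = 4,395 MB → 4.395 GB.

4.4 GB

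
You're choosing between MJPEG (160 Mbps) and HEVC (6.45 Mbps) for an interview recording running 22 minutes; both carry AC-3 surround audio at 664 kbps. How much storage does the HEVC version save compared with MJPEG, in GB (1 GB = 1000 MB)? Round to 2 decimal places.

25.34 GB

22 min = 1320 s
Audio: 664 kbps = 0.664 Mbps.
MJPEG: 160.664 Mbps × 1320 s = 212076.5 Mb = 26.510 GB.
HEVC: 7.114 Mbps × 1320 s = 9390.5 Mb = 1.174 GB.
Saving: 26.510 − 1.174 = 25.336 GB.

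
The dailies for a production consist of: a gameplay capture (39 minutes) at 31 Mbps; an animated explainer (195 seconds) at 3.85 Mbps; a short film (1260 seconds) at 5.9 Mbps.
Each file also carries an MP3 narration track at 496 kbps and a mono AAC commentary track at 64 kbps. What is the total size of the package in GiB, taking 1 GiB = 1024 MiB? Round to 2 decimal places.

Audio total: 496 + 64 = 560 kbps = 0.560 Mbps.
gameplay capture: 31.560 Mbps × 2340 s = 73850.4 Mb
animated explainer: 4.410 Mbps × 195 s = 860.0 Mb
short film: 6.460 Mbps × 1260 s = 8139.6 Mb
Total: 82849.9 Mb = 10356.2 MB.
= 9.645 GiB.

9.65 GiB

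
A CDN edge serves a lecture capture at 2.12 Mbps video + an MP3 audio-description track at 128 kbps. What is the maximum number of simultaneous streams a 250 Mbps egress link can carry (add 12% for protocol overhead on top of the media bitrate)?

Audio: 128 kbps = 0.128 Mbps.
Per-viewer media rate: 2.248 Mbps.
On the wire with 12% overhead: 2.518 Mbps.
250 Mbps = 250.0 Mbps; 250.0 / 2.518 = 99.29 → 99 viewers.

99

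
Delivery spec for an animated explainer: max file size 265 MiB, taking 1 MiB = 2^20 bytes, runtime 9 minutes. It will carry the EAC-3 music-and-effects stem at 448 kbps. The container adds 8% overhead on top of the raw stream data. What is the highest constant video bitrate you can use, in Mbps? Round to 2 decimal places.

3.36 Mbps

Budget: 265 MiB = 2223.0 Mb.
Stream payload after overhead: 2223.0 / 1.08 = 2058.3 Mb.
9 min = 540 s
Total bitrate budget: 2058.3 Mb / 540 s = 3.812 Mbps.
Audio: 448 kbps = 0.448 Mbps.
Video: 3.812 − 0.448 = 3.364 Mbps.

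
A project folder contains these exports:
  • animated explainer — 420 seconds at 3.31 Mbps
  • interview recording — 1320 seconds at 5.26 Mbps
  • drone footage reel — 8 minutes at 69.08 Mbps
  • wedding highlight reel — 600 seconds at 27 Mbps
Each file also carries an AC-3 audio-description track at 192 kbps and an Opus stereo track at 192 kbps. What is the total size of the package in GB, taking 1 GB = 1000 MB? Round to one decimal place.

Audio total: 192 + 192 = 384 kbps = 0.384 Mbps.
animated explainer: 3.694 Mbps × 420 s = 1551.5 Mb
interview recording: 5.644 Mbps × 1320 s = 7450.1 Mb
drone footage reel: 69.464 Mbps × 480 s = 33342.7 Mb
wedding highlight reel: 27.384 Mbps × 600 s = 16430.4 Mb
Total: 58774.7 Mb = 7346.8 MB.
= 7.347 GB.

7.3 GB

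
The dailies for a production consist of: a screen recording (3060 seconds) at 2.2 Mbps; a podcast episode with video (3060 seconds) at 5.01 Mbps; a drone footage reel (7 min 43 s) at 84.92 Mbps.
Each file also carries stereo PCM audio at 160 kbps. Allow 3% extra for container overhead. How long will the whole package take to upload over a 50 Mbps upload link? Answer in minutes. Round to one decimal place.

Audio: 160 kbps = 0.160 Mbps.
screen recording: 2.360 Mbps × 3060 s × 1.03 = 7438.2 Mb
podcast episode with video: 5.170 Mbps × 3060 s × 1.03 = 16294.8 Mb
drone footage reel: 85.080 Mbps × 463 s × 1.03 = 40573.8 Mb
Total: 64306.9 Mb = 8038.4 MB.
At 50 Mbps: 64306.9 / 50 = 1286 s ≈ 21.4 minutes.

21.4 minutes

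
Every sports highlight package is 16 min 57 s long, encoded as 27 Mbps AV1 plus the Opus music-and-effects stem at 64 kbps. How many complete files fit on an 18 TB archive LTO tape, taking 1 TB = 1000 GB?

5231

16 min 57 s = 1017 s
Audio: 64 kbps = 0.064 Mbps.
Total bitrate: 27.064 Mbps.
Per item: 27.064 Mbps × 1017 s = 27,524 Mb = 3,441 MB.
Capacity: 18 TB = 144,000,000 Mb; 5231.78 items → 5231 complete.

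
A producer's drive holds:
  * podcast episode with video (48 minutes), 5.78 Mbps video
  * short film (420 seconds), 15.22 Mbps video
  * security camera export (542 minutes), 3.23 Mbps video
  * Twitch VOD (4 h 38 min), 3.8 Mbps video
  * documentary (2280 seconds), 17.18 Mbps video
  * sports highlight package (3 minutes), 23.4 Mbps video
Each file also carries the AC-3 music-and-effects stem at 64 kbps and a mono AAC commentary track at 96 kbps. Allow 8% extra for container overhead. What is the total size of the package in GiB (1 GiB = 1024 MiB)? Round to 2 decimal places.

Audio total: 64 + 96 = 160 kbps = 0.160 Mbps.
podcast episode with video: 5.940 Mbps × 2880 s × 1.08 = 18475.8 Mb
short film: 15.380 Mbps × 420 s × 1.08 = 6976.4 Mb
security camera export: 3.390 Mbps × 32520 s × 1.08 = 119062.2 Mb
Twitch VOD: 3.960 Mbps × 16680 s × 1.08 = 71337.0 Mb
documentary: 17.340 Mbps × 2280 s × 1.08 = 42698.0 Mb
sports highlight package: 23.560 Mbps × 180 s × 1.08 = 4580.1 Mb
Total: 263129.5 Mb = 32891.2 MB.
= 30.63 GiB.

30.63 GiB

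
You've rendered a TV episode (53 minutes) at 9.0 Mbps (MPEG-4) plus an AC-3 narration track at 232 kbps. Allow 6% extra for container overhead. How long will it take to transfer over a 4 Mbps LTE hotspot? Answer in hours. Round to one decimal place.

53 min = 3180 s
Audio: 232 kbps = 0.232 Mbps.
Total bitrate: 9.232 Mbps.
File: 9.232 Mbps × 3180 s = 29357.8 Mb.
With 6% container overhead: ×1.06. → 31119.2 Mb.
At 4 Mbps: 31119.2 / 4 = 7779.8 s ≈ 2.16 hours.

2.2 hours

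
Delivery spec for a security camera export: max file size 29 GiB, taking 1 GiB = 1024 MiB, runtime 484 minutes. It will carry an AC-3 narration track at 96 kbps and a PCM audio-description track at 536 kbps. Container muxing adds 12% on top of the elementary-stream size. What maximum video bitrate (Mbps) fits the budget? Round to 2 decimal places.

7.03 Mbps

Budget: 29 GiB = 249108.1 Mb.
Stream payload after overhead: 249108.1 / 1.12 = 222417.9 Mb.
484 min = 29040 s
Total bitrate budget: 222417.9 Mb / 29040 s = 7.659 Mbps.
Audio total: 96 + 536 = 632 kbps = 0.632 Mbps.
Video: 7.659 − 0.632 = 7.027 Mbps.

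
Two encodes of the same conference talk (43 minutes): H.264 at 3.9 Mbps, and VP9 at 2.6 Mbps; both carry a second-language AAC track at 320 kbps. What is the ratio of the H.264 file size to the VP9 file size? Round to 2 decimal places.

43 min = 2580 s
Audio: 320 kbps = 0.320 Mbps.
H.264: 4.220 Mbps × 2580 s = 10887.6 Mb = 1.267 GiB.
VP9: 2.920 Mbps × 2580 s = 7533.6 Mb = 0.877 GiB.
Ratio: 1.267 / 0.877 = 1.445.

1.45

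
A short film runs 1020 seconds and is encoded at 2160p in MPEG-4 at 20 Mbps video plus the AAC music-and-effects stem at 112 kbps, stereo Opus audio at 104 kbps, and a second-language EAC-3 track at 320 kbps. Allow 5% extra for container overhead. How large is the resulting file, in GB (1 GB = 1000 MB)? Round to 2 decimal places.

Audio total: 112 + 104 + 320 = 536 kbps = 0.536 Mbps.
Total bitrate: 20 + 0.536 = 20.536 Mbps.
Stream data: 20.536 Mbps × 1020 s = 20946.7 Mb.
With 5% container overhead: ×1.05.
21,994 Mb ÷ 8 = 2,749 MB → 2.749 GB.

2.75 GB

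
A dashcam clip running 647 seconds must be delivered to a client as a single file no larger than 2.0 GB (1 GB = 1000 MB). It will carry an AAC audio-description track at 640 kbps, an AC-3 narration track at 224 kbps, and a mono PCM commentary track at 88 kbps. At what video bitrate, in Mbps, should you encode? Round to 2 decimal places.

23.78 Mbps

Budget: 2.0 GB = 16000.0 Mb.
Total bitrate budget: 16000.0 Mb / 647 s = 24.730 Mbps.
Audio total: 640 + 224 + 88 = 952 kbps = 0.952 Mbps.
Video: 24.730 − 0.952 = 23.778 Mbps.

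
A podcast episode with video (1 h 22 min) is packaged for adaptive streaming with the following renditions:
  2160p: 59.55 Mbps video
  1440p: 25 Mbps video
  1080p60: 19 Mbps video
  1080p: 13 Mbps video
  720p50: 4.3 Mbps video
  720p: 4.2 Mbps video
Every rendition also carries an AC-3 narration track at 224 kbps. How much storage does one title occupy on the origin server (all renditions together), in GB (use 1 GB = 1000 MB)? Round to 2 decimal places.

1 h 22 min = 82 min = 4920 s
Audio: 224 kbps = 0.224 Mbps.
Sum of rendition bitrates: (59.55+0.224) + (25+0.224) + (19+0.224) + (13+0.224) + (4.3+0.224) + (4.2+0.224) = 126.394 Mbps.
× 4920 s = 621,858 Mb = 77,732 MB = 77.73 GB.

77.73 GB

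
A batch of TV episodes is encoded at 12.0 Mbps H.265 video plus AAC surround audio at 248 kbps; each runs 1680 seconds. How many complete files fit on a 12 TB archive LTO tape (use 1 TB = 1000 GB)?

Audio: 248 kbps = 0.248 Mbps.
Total bitrate: 12.248 Mbps.
Per item: 12.248 Mbps × 1680 s = 20,577 Mb = 2,572 MB.
Capacity: 12 TB = 96,000,000 Mb; 4665.48 items → 4665 complete.

4665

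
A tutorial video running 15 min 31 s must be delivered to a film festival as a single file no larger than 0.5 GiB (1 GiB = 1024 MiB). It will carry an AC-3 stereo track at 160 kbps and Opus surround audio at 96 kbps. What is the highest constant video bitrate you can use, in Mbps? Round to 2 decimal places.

Budget: 0.5 GiB = 4295.0 Mb.
15 min 31 s = 931 s
Total bitrate budget: 4295.0 Mb / 931 s = 4.613 Mbps.
Audio total: 160 + 96 = 256 kbps = 0.256 Mbps.
Video: 4.613 − 0.256 = 4.357 Mbps.

4.36 Mbps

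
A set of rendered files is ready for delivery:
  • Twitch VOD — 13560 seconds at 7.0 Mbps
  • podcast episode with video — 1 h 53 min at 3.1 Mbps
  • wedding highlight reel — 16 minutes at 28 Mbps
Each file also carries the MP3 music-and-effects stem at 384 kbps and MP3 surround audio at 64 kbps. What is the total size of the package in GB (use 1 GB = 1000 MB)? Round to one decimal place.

Audio total: 384 + 64 = 448 kbps = 0.448 Mbps.
Twitch VOD: 7.448 Mbps × 13560 s = 100994.9 Mb
podcast episode with video: 3.548 Mbps × 6780 s = 24055.4 Mb
wedding highlight reel: 28.448 Mbps × 960 s = 27310.1 Mb
Total: 152360.4 Mb = 19045.0 MB.
= 19.05 GB.

19.0 GB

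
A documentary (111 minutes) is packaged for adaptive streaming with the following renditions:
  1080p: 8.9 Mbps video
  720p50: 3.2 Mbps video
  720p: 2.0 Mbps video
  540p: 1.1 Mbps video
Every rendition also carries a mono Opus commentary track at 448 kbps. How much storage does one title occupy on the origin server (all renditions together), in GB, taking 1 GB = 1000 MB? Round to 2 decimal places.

14.15 GB

111 min = 6660 s
Audio: 448 kbps = 0.448 Mbps.
Sum of rendition bitrates: (8.9+0.448) + (3.2+0.448) + (2.0+0.448) + (1.1+0.448) = 16.992 Mbps.
× 6660 s = 113,167 Mb = 14,146 MB = 14.15 GB.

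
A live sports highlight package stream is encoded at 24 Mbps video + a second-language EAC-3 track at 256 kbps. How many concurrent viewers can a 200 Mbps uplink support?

8

Audio: 256 kbps = 0.256 Mbps.
Per-viewer media rate: 24.256 Mbps.
200 Mbps = 200.0 Mbps; 200.0 / 24.256 = 8.25 → 8 viewers.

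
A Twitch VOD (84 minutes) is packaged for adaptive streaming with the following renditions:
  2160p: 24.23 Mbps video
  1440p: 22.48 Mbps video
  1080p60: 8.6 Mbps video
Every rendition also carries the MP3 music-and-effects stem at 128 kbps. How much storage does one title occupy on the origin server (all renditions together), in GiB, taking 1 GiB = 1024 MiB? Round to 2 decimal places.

32.68 GiB

84 min = 5040 s
Audio: 128 kbps = 0.128 Mbps.
Sum of rendition bitrates: (24.23+0.128) + (22.48+0.128) + (8.6+0.128) = 55.694 Mbps.
× 5040 s = 280,698 Mb = 35,087 MB = 32.68 GiB.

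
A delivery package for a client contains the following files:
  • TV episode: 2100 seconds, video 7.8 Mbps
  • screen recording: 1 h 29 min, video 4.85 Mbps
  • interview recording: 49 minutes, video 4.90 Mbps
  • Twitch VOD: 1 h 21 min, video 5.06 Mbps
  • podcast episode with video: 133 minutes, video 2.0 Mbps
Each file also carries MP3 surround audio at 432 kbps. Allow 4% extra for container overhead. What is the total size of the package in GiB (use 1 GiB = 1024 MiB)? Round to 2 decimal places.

Audio: 432 kbps = 0.432 Mbps.
TV episode: 8.232 Mbps × 2100 s × 1.04 = 17978.7 Mb
screen recording: 5.282 Mbps × 5340 s × 1.04 = 29334.1 Mb
interview recording: 5.332 Mbps × 2940 s × 1.04 = 16303.1 Mb
Twitch VOD: 5.492 Mbps × 4860 s × 1.04 = 27758.8 Mb
podcast episode with video: 2.432 Mbps × 7980 s × 1.04 = 20183.7 Mb
Total: 111558.3 Mb = 13944.8 MB.
= 12.99 GiB.

12.99 GiB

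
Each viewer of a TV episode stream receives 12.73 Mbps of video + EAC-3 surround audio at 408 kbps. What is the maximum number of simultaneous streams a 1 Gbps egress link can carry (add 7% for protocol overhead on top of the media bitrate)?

71

Audio: 408 kbps = 0.408 Mbps.
Per-viewer media rate: 13.138 Mbps.
On the wire with 7% overhead: 14.058 Mbps.
1 Gbps = 1,000 Mbps; 1,000 / 14.058 = 71.14 → 71 viewers.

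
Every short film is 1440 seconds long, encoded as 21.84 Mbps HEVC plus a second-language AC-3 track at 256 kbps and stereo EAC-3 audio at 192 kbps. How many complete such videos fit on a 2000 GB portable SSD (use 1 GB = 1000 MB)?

498

Audio total: 256 + 192 = 448 kbps = 0.448 Mbps.
Total bitrate: 22.288 Mbps.
Per item: 22.288 Mbps × 1440 s = 32,095 Mb = 4,012 MB.
Capacity: 2000 GB = 16,000,000 Mb; 498.52 items → 498 complete.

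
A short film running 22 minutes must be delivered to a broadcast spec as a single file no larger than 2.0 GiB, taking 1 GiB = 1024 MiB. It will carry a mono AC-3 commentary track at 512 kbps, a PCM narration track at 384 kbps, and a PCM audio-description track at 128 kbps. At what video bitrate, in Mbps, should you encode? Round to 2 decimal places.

11.99 Mbps

Budget: 2.0 GiB = 17179.9 Mb.
22 min = 1320 s
Total bitrate budget: 17179.9 Mb / 1320 s = 13.015 Mbps.
Audio total: 512 + 384 + 128 = 1024 kbps = 1.024 Mbps.
Video: 13.015 − 1.024 = 11.991 Mbps.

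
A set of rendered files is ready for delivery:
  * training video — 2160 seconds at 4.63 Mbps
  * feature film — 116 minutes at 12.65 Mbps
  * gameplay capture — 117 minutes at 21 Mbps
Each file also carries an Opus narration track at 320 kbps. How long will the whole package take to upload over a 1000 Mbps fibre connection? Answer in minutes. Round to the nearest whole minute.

Audio: 320 kbps = 0.320 Mbps.
training video: 4.950 Mbps × 2160 s = 10692.0 Mb
feature film: 12.970 Mbps × 6960 s = 90271.2 Mb
gameplay capture: 21.320 Mbps × 7020 s = 149666.4 Mb
Total: 250629.6 Mb = 31328.7 MB.
At 1000 Mbps: 250629.6 / 1000 = 251 s ≈ 4.18 minutes.

4 minutes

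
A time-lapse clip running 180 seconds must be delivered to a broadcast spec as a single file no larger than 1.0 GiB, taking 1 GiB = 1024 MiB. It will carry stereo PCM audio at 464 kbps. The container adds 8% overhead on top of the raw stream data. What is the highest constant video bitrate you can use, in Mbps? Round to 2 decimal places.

Budget: 1.0 GiB = 8589.9 Mb.
Stream payload after overhead: 8589.9 / 1.08 = 7953.6 Mb.
Total bitrate budget: 7953.6 Mb / 180 s = 44.187 Mbps.
Audio: 464 kbps = 0.464 Mbps.
Video: 44.187 − 0.464 = 43.723 Mbps.

43.72 Mbps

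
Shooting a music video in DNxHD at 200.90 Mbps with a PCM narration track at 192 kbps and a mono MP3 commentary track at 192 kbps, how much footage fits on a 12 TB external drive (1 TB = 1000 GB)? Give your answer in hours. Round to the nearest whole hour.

132 hours

Audio total: 192 + 192 = 384 kbps = 0.384 Mbps.
Total bitrate: 200.90 + 0.384 = 201.284 Mbps.
Capacity: 12 TB = 96,000,000 Mb.
Recording time: 96,000,000 / 201.284 = 476,938 s ≈ 132 hours.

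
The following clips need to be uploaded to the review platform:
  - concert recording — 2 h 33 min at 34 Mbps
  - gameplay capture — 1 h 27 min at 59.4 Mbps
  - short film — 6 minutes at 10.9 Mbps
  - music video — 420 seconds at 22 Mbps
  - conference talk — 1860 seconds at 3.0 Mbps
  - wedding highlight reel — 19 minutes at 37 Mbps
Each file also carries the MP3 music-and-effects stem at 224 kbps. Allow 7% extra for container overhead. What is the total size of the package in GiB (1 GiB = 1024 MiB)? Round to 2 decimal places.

Audio: 224 kbps = 0.224 Mbps.
concert recording: 34.224 Mbps × 9180 s × 1.07 = 336168.7 Mb
gameplay capture: 59.624 Mbps × 5220 s × 1.07 = 333023.9 Mb
short film: 11.124 Mbps × 360 s × 1.07 = 4285.0 Mb
music video: 22.224 Mbps × 420 s × 1.07 = 9987.5 Mb
conference talk: 3.224 Mbps × 1860 s × 1.07 = 6416.4 Mb
wedding highlight reel: 37.224 Mbps × 1140 s × 1.07 = 45405.8 Mb
Total: 735287.2 Mb = 91910.9 MB.
= 85.60 GiB.

85.60 GiB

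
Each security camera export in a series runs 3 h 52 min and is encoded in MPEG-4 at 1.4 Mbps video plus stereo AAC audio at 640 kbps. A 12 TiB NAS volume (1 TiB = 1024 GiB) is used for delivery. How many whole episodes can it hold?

3717

3 h 52 min = 232 min = 13920 s
Audio: 640 kbps = 0.640 Mbps.
Total bitrate: 2.040 Mbps.
Per item: 2.040 Mbps × 13920 s = 28,397 Mb = 3,550 MB.
Capacity: 12 TiB = 105,553,116 Mb; 3717.08 items → 3717 complete.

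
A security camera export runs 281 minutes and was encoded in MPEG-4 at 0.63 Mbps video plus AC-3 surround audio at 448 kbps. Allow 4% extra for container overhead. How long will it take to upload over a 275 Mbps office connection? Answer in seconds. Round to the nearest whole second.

281 min = 16860 s
Audio: 448 kbps = 0.448 Mbps.
Total bitrate: 1.078 Mbps.
File: 1.078 Mbps × 16860 s = 18175.1 Mb.
With 4% container overhead: ×1.04. → 18902.1 Mb.
At 275 Mbps: 18902.1 / 275 = 68.7 s ≈ 68.7 seconds.

69 seconds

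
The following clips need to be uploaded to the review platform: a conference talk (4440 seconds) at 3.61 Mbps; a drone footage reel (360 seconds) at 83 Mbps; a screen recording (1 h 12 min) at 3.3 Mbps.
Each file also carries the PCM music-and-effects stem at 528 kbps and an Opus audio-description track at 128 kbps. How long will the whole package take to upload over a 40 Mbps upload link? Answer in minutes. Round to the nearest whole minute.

Audio total: 528 + 128 = 656 kbps = 0.656 Mbps.
conference talk: 4.266 Mbps × 4440 s = 18941.0 Mb
drone footage reel: 83.656 Mbps × 360 s = 30116.2 Mb
screen recording: 3.956 Mbps × 4320 s = 17089.9 Mb
Total: 66147.1 Mb = 8268.4 MB.
At 40 Mbps: 66147.1 / 40 = 1654 s ≈ 27.6 minutes.

28 minutes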